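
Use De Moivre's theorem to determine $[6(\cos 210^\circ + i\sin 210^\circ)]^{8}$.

By De Moivre: z^n = r^n(cos(nθ) + i sin(nθ))
= 6^8(cos(8*210°) + i sin(8*210°))
= 1679616(cos 240° + i sin 240°)
= -839808 - 839808*sqrt(3)i


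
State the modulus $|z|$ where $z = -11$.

|z| = sqrt(a^2 + b^2) = sqrt((-11)^2 + 0^2) = sqrt(121) = 11


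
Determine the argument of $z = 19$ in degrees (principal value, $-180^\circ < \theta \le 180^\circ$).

b = 0 and a > 0, so z lies on the positive real axis: θ = 0°


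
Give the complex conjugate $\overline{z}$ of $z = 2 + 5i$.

If z = a + bi, then conjugate(z) = a - bi
conjugate(2 + 5i) = 2 - 5i


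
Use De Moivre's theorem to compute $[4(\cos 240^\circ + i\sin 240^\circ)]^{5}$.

By De Moivre: z^n = r^n(cos(nθ) + i sin(nθ))
= 4^5(cos(5*240°) + i sin(5*240°))
= 1024(cos 120° + i sin 120°)
= -512 + 512*sqrt(3)i


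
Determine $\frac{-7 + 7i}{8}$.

Divisor is real, so divide each part by 8:
= -7/8 + (7/8)i


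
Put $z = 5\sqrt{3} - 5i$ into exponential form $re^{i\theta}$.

r = |z| = sqrt((5*sqrt(3))^2 + (-5)^2) = sqrt(75 + 25) = sqrt(100) = 10
θ = arctan(b/a) = arctan(-5/8.6603) (quadrant-adjusted) = -30° = -π/6
z = 10e^(-i*π/6)


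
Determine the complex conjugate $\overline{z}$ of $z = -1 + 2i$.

If z = a + bi, then conjugate(z) = a - bi
conjugate(-1 + 2i) = -1 - 2i


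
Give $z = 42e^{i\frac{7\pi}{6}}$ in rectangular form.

a = r cos θ = 42 * -sqrt(3)/2 = -21*sqrt(3)
b = r sin θ = 42 * -1/2 = -21
z = -21*sqrt(3) - 21i


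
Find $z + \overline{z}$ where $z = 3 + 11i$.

z + conjugate(z) = (a + bi) + (a - bi) = 2a
= 2 * 3 = 6


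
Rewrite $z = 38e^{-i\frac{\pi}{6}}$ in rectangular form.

a = r cos θ = 38 * sqrt(3)/2 = 19*sqrt(3)
b = r sin θ = 38 * -1/2 = -19
z = 19*sqrt(3) - 19i


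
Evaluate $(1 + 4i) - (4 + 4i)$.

(1 - 4) + (4 - 4)i = -3


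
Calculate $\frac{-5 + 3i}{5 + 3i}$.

Multiply numerator and denominator by conjugate (5 - 3i):
= (-5 + 3i)(5 - 3i) / (5^2 + 3^2)
= (-16 + 30i) / 34
Divide through by 2: (-8 + 15i) / 17
= -8/17 + (15/17)i


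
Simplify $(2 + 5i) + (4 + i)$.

(2 + 4) + (5 + 1)i = 6 + 6i


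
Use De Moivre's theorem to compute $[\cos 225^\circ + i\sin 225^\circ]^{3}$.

By De Moivre: z^n = r^n(cos(nθ) + i sin(nθ))
= 1^3(cos(3*225°) + i sin(3*225°))
= 1(cos 315° + i sin 315°)
= sqrt(2)/2 - (sqrt(2)/2)i


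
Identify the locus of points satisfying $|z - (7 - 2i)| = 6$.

|z - z0| = r describes a circle centered at z0 with radius r
Here z0 = 7 - 2i and r = 6
Locus: Circle centered at (7, -2) with radius 6


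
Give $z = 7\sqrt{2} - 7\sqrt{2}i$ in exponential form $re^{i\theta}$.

r = |z| = sqrt((7*sqrt(2))^2 + (-7*sqrt(2))^2) = sqrt(98 + 98) = sqrt(196) = 14
θ = arctan(b/a) = arctan(-9.8995/9.8995) (quadrant-adjusted) = -45° = -π/4
z = 14e^(-i*π/4)


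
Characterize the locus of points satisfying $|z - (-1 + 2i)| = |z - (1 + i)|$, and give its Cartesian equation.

|z - z1| = |z - z2| means z is equidistant from z1 and z2,
i.e. the perpendicular bisector of the segment from (-1, 2) to (1, 1) (midpoint (0, 3/2)).
With z = x + yi, square both sides:
(x - (-1))^2 + (y - 2)^2 = (x - 1)^2 + (y - 1)^2
The x^2 and y^2 terms cancel: 4x + (-2)y = 2 - 5 = -3
Simplify: 4x - 2y = -3
Locus: Perpendicular bisector of the segment from (-1, 2) to (1, 1): the line 4x - 2y = -3


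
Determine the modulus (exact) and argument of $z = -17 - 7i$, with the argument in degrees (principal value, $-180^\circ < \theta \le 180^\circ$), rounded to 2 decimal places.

|z| = sqrt((-17)^2 + (-7)^2) = sqrt(338)
arg(z) = arctan(b/a) = arctan(-7/-17) (quadrant-adjusted) = -157.62°


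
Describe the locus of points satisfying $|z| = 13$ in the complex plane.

|z| = 13 means sqrt(x^2 + y^2) = 13
This is a circle of radius 13 centered at the origin


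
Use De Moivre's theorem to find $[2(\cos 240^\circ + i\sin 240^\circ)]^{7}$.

By De Moivre: z^n = r^n(cos(nθ) + i sin(nθ))
= 2^7(cos(7*240°) + i sin(7*240°))
= 128(cos 240° + i sin 240°)
= -64 - 64*sqrt(3)i


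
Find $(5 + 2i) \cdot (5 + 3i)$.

(a1*a2 - b1*b2) + (a1*b2 + b1*a2)i
= (25 - 6) + (15 + 10)i
= 19 + 25i


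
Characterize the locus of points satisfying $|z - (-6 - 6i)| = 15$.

|z - z0| = r describes a circle centered at z0 with radius r
Here z0 = -6 - 6i and r = 15
Locus: Circle centered at (-6, -6) with radius 15


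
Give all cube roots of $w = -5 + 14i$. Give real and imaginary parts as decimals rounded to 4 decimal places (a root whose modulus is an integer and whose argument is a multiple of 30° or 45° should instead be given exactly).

|w| = sqrt(221) ≈ 14.866069, arg(w) ≈ 109.653824°
Root modulus = sqrt(221)^(1/3) ≈ 2.458850
Root arguments: θ_k = (arg(w) + 360°k)/3 for k = 0, 1, ..., 2
Compute each root as (root modulus)(cos θ_k + i sin θ_k) using full-precision intermediates, then round to 4 decimal places.
Roots: 1.9753 + 1.4643i, -2.2558 + 0.9784i, 0.2805 - 2.4428i


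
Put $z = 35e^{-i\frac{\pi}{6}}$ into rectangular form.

a = r cos θ = 35 * sqrt(3)/2 = 35*sqrt(3)/2
b = r sin θ = 35 * -1/2 = -35/2
z = 35*sqrt(3)/2 - (35/2)i


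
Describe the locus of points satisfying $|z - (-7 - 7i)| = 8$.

|z - z0| = r describes a circle centered at z0 with radius r
Here z0 = -7 - 7i and r = 8
Locus: Circle centered at (-7, -7) with radius 8


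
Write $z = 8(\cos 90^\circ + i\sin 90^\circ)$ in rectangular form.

a = r cos θ = 8 * 0 = 0
b = r sin θ = 8 * 1 = 8
z = 8i


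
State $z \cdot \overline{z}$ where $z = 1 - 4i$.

z * conjugate(z) = |z|^2 = a^2 + b^2
= 1^2 + (-4)^2 = 17


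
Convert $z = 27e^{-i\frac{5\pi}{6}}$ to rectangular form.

a = r cos θ = 27 * -sqrt(3)/2 = -27*sqrt(3)/2
b = r sin θ = 27 * -1/2 = -27/2
z = -27*sqrt(3)/2 - (27/2)i


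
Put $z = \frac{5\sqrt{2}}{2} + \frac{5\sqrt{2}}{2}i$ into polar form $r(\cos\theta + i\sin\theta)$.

r = |z| = sqrt(a^2 + b^2) = sqrt((5*sqrt(2)/2)^2 + (5*sqrt(2)/2)^2) = sqrt(25/2 + 25/2) = sqrt(25) = 5
θ = arctan(b/a) = arctan(3.5355/3.5355) (quadrant-adjusted) = 45°
z = 5(cos 45° + i sin 45°)


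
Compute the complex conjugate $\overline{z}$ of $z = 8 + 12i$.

If z = a + bi, then conjugate(z) = a - bi
conjugate(8 + 12i) = 8 - 12i


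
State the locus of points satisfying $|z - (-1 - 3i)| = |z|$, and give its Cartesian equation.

|z - z1| = |z - z2| means z is equidistant from z1 and z2,
i.e. the perpendicular bisector of the segment from (-1, -3) to (0, 0) (midpoint (-1/2, -3/2)).
With z = x + yi, square both sides:
(x - (-1))^2 + (y - (-3))^2 = (x - 0)^2 + (y - 0)^2
The x^2 and y^2 terms cancel: 2x + 6y = 0 - 10 = -10
Simplify: x + 3y = -5
Locus: Perpendicular bisector of the segment from (-1, -3) to (0, 0): the line x + 3y = -5


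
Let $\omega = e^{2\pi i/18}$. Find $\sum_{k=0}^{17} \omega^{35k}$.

Let ζ = ω^35 = e^(2πi·35/18). Since 18 ∤ 35, ζ ≠ 1.
Sum = Σ_{k=0}^{17} ζ^k = (ζ^18 - 1)/(ζ - 1) = (ω^{35·18} - 1)/(ζ - 1) = (1 - 1)/(ζ - 1) = 0


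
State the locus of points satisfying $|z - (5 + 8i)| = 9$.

|z - z0| = r describes a circle centered at z0 with radius r
Here z0 = 5 + 8i and r = 9
Locus: Circle centered at (5, 8) with radius 9


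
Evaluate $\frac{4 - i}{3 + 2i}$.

Multiply numerator and denominator by conjugate (3 - 2i):
= (4 - i)(3 - 2i) / (3^2 + 2^2)
= (10 - 11i) / 13
= 10/13 - (11/13)i


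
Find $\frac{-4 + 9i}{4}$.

Divisor is real, so divide each part by 4:
= -1 + (9/4)i


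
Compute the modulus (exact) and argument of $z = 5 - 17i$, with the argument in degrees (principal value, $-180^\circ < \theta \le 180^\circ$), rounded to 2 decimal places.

|z| = sqrt(5^2 + (-17)^2) = sqrt(314)
arg(z) = arctan(b/a) = arctan(-17/5) (quadrant-adjusted) = -73.61°


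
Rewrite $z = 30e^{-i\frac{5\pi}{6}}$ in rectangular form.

a = r cos θ = 30 * -sqrt(3)/2 = -15*sqrt(3)
b = r sin θ = 30 * -1/2 = -15
z = -15*sqrt(3) - 15i


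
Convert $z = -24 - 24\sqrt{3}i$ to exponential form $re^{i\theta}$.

r = |z| = sqrt((-24)^2 + (-24*sqrt(3))^2) = sqrt(576 + 1728) = sqrt(2304) = 48
θ = arctan(b/a) = arctan(-41.5692/-24) (quadrant-adjusted) = 240° = 4π/3
z = 48e^(i*4π/3)


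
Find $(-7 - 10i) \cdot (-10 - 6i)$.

(a1*a2 - b1*b2) + (a1*b2 + b1*a2)i
= (70 - 60) + (42 + 100)i
= 10 + 142i


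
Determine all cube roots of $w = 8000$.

|w| = 8000, arg(w) = 0°
Root modulus = 8000^(1/3) = 20
Root arguments: θ_k = (0° + 360°k)/3 for k = 0, 1, ..., 2
Roots: 20, -10 + 10*sqrt(3)i, -10 - 10*sqrt(3)i


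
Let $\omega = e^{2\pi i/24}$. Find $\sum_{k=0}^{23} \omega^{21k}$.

Let ζ = ω^21 = e^(2πi·21/24). Since 24 ∤ 21, ζ ≠ 1.
Sum = Σ_{k=0}^{23} ζ^k = (ζ^24 - 1)/(ζ - 1) = (ω^{21·24} - 1)/(ζ - 1) = (1 - 1)/(ζ - 1) = 0


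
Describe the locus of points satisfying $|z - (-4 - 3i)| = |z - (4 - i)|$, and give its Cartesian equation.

|z - z1| = |z - z2| means z is equidistant from z1 and z2,
i.e. the perpendicular bisector of the segment from (-4, -3) to (4, -1) (midpoint (0, -2)).
With z = x + yi, square both sides:
(x - (-4))^2 + (y - (-3))^2 = (x - 4)^2 + (y - (-1))^2
The x^2 and y^2 terms cancel: 16x + 4y = 17 - 25 = -8
Simplify: 4x + y = -2
Locus: Perpendicular bisector of the segment from (-4, -3) to (4, -1): the line 4x + y = -2


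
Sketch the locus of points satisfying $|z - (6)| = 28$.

|z - z0| = r describes a circle centered at z0 with radius r
Here z0 = 6 and r = 28
Locus: Circle centered at (6, 0) with radius 28


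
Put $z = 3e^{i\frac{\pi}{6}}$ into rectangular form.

a = r cos θ = 3 * sqrt(3)/2 = 3*sqrt(3)/2
b = r sin θ = 3 * 1/2 = 3/2
z = 3*sqrt(3)/2 + (3/2)i


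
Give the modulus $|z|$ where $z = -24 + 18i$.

|z| = sqrt(a^2 + b^2) = sqrt((-24)^2 + 18^2) = sqrt(900) = 30


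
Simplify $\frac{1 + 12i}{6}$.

Divisor is real, so divide each part by 6:
= 1/6 + 2i


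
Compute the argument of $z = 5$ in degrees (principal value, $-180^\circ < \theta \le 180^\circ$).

b = 0 and a > 0, so z lies on the positive real axis: θ = 0°


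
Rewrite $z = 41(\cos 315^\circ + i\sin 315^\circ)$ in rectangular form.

a = r cos θ = 41 * sqrt(2)/2 = 41*sqrt(2)/2
b = r sin θ = 41 * -sqrt(2)/2 = -41*sqrt(2)/2
z = 41*sqrt(2)/2 - (41*sqrt(2)/2)i


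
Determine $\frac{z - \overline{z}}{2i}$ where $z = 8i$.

z - conjugate(z) = 2bi
(z - conjugate(z))/(2i) = 2bi/(2i) = b = 8


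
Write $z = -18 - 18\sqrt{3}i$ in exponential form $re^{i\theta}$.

r = |z| = sqrt((-18)^2 + (-18*sqrt(3))^2) = sqrt(324 + 972) = sqrt(1296) = 36
θ = arctan(b/a) = arctan(-31.1769/-18) (quadrant-adjusted) = -120° = -2π/3
z = 36e^(-i*2π/3)


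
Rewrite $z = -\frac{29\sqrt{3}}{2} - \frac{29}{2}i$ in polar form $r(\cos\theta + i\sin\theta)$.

r = |z| = sqrt(a^2 + b^2) = sqrt((-29*sqrt(3)/2)^2 + (-29/2)^2) = sqrt(2523/4 + 841/4) = sqrt(841) = 29
θ = arctan(b/a) = arctan(-14.5/-25.1147) (quadrant-adjusted) = 210°
z = 29(cos 210° + i sin 210°)


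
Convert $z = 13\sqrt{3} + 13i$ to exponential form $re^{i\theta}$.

r = |z| = sqrt((13*sqrt(3))^2 + (13)^2) = sqrt(507 + 169) = sqrt(676) = 26
θ = arctan(b/a) = arctan(13/22.5167) (quadrant-adjusted) = 30° = π/6
z = 26e^(i*π/6)


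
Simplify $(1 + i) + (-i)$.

(1 + 0) + (1 + (-1))i = 1


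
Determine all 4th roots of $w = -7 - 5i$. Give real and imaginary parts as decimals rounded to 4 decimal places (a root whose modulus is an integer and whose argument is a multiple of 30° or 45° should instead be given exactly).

|w| = sqrt(74) ≈ 8.602325, arg(w) ≈ 215.537678°
Root modulus = sqrt(74)^(1/4) ≈ 1.712592
Root arguments: θ_k = (arg(w) + 360°k)/4 for k = 0, 1, ..., 3
Compute each root as (root modulus)(cos θ_k + i sin θ_k) using full-precision intermediates, then round to 4 decimal places.
Roots: 1.0094 + 1.3835i, -1.3835 + 1.0094i, -1.0094 - 1.3835i, 1.3835 - 1.0094i


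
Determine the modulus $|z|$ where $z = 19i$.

|z| = sqrt(a^2 + b^2) = sqrt(0^2 + 19^2) = sqrt(361) = 19


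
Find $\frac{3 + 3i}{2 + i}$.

Multiply numerator and denominator by conjugate (2 - i):
= (3 + 3i)(2 - i) / (2^2 + 1^2)
= (9 + 3i) / 5
= 9/5 + (3/5)i


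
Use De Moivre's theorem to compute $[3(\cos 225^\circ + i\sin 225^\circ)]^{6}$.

By De Moivre: z^n = r^n(cos(nθ) + i sin(nθ))
= 3^6(cos(6*225°) + i sin(6*225°))
= 729(cos 270° + i sin 270°)
= -729i


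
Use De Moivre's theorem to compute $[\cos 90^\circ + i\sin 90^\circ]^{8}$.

By De Moivre: z^n = r^n(cos(nθ) + i sin(nθ))
= 1^8(cos(8*90°) + i sin(8*90°))
= 1(cos 0° + i sin 0°)
= 1


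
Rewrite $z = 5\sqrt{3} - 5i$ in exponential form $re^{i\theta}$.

r = |z| = sqrt((5*sqrt(3))^2 + (-5)^2) = sqrt(75 + 25) = sqrt(100) = 10
θ = arctan(b/a) = arctan(-5/8.6603) (quadrant-adjusted) = -30° = -π/6
z = 10e^(-i*π/6)


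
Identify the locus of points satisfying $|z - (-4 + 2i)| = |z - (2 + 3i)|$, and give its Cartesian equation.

|z - z1| = |z - z2| means z is equidistant from z1 and z2,
i.e. the perpendicular bisector of the segment from (-4, 2) to (2, 3) (midpoint (-1, 5/2)).
With z = x + yi, square both sides:
(x - (-4))^2 + (y - 2)^2 = (x - 2)^2 + (y - 3)^2
The x^2 and y^2 terms cancel: 12x + 2y = 13 - 20 = -7
Simplify: 12x + 2y = -7
Locus: Perpendicular bisector of the segment from (-4, 2) to (2, 3): the line 12x + 2y = -7


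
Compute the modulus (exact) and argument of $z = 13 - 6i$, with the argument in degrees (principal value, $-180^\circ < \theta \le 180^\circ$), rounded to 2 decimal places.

|z| = sqrt(13^2 + (-6)^2) = sqrt(205)
arg(z) = arctan(b/a) = arctan(-6/13) (quadrant-adjusted) = -24.78°


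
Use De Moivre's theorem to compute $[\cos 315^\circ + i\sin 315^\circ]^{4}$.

By De Moivre: z^n = r^n(cos(nθ) + i sin(nθ))
= 1^4(cos(4*315°) + i sin(4*315°))
= 1(cos 180° + i sin 180°)
= -1


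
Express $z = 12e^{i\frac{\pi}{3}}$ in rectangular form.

a = r cos θ = 12 * 1/2 = 6
b = r sin θ = 12 * sqrt(3)/2 = 6*sqrt(3)
z = 6 + 6*sqrt(3)i


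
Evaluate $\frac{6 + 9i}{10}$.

Divisor is real, so divide each part by 10:
= 3/5 + (9/10)i


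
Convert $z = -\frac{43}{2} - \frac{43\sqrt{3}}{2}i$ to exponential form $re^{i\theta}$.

r = |z| = sqrt((-43/2)^2 + (-43*sqrt(3)/2)^2) = sqrt(1849/4 + 5547/4) = sqrt(1849) = 43
θ = arctan(b/a) = arctan(-37.2391/-21.5) (quadrant-adjusted) = -120° = -2π/3
z = 43e^(-i*2π/3)


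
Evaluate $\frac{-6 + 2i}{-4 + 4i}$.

Multiply numerator and denominator by conjugate (-4 - 4i):
= (-6 + 2i)(-4 - 4i) / ((-4)^2 + 4^2)
= (32 + 16i) / 32
Divide through by 16: (2 + i) / 2
= 1 + (1/2)i


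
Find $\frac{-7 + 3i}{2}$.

Divisor is real, so divide each part by 2:
= -7/2 + (3/2)i


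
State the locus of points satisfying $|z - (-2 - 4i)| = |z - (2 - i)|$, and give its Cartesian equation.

|z - z1| = |z - z2| means z is equidistant from z1 and z2,
i.e. the perpendicular bisector of the segment from (-2, -4) to (2, -1) (midpoint (0, -5/2)).
With z = x + yi, square both sides:
(x - (-2))^2 + (y - (-4))^2 = (x - 2)^2 + (y - (-1))^2
The x^2 and y^2 terms cancel: 8x + 6y = 5 - 20 = -15
Simplify: 8x + 6y = -15
Locus: Perpendicular bisector of the segment from (-2, -4) to (2, -1): the line 8x + 6y = -15


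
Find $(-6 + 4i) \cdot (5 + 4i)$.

(a1*a2 - b1*b2) + (a1*b2 + b1*a2)i
= (-30 - 16) + (-24 + 20)i
= -46 - 4i


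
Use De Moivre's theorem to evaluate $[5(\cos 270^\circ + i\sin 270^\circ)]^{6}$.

By De Moivre: z^n = r^n(cos(nθ) + i sin(nθ))
= 5^6(cos(6*270°) + i sin(6*270°))
= 15625(cos 180° + i sin 180°)
= -15625


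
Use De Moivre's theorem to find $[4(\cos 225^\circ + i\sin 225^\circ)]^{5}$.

By De Moivre: z^n = r^n(cos(nθ) + i sin(nθ))
= 4^5(cos(5*225°) + i sin(5*225°))
= 1024(cos 45° + i sin 45°)
= 512*sqrt(2) + 512*sqrt(2)i


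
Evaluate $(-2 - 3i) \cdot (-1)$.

(a1*a2 - b1*b2) + (a1*b2 + b1*a2)i
= (2 - 0) + (0 + 3)i
= 2 + 3i


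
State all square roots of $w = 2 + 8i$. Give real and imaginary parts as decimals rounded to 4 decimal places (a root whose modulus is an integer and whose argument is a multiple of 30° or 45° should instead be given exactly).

|w| = sqrt(68) ≈ 8.246211, arg(w) ≈ 75.963757°
Root modulus = sqrt(68)^(1/2) ≈ 2.871622
Root arguments: θ_k = (arg(w) + 360°k)/2 for k = 0, 1, ..., 1
Compute each root as (root modulus)(cos θ_k + i sin θ_k) using full-precision intermediates, then round to 4 decimal places.
Roots: 2.2634 + 1.7672i, -2.2634 - 1.7672i


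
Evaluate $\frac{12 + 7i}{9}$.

Divisor is real, so divide each part by 9:
= 4/3 + (7/9)i


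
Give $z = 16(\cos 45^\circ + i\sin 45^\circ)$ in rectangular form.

a = r cos θ = 16 * sqrt(2)/2 = 8*sqrt(2)
b = r sin θ = 16 * sqrt(2)/2 = 8*sqrt(2)
z = 8*sqrt(2) + 8*sqrt(2)i


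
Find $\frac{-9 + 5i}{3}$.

Divisor is real, so divide each part by 3:
= -3 + (5/3)i


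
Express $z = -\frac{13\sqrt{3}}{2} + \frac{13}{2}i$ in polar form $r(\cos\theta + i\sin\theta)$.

r = |z| = sqrt(a^2 + b^2) = sqrt((-13*sqrt(3)/2)^2 + (13/2)^2) = sqrt(507/4 + 169/4) = sqrt(169) = 13
θ = arctan(b/a) = arctan(6.5/-11.2583) (quadrant-adjusted) = 150°
z = 13(cos 150° + i sin 150°)


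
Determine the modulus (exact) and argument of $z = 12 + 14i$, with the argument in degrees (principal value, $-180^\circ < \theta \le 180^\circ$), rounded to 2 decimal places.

|z| = sqrt(12^2 + 14^2) = sqrt(340)
arg(z) = arctan(b/a) = arctan(14/12) (quadrant-adjusted) = 49.40°


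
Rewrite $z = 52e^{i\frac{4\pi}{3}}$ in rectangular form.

a = r cos θ = 52 * -1/2 = -26
b = r sin θ = 52 * -sqrt(3)/2 = -26*sqrt(3)
z = -26 - 26*sqrt(3)i


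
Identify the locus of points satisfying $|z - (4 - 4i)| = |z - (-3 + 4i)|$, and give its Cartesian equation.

|z - z1| = |z - z2| means z is equidistant from z1 and z2,
i.e. the perpendicular bisector of the segment from (4, -4) to (-3, 4) (midpoint (1/2, 0)).
With z = x + yi, square both sides:
(x - 4)^2 + (y - (-4))^2 = (x - (-3))^2 + (y - 4)^2
The x^2 and y^2 terms cancel: -14x + 16y = 25 - 32 = -7
Simplify: 14x - 16y = 7
Locus: Perpendicular bisector of the segment from (4, -4) to (-3, 4): the line 14x - 16y = 7


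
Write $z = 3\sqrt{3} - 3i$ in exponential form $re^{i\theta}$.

r = |z| = sqrt((3*sqrt(3))^2 + (-3)^2) = sqrt(27 + 9) = sqrt(36) = 6
θ = arctan(b/a) = arctan(-3/5.1962) (quadrant-adjusted) = -30° = -π/6
z = 6e^(-i*π/6)


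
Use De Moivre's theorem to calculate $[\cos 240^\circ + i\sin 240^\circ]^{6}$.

By De Moivre: z^n = r^n(cos(nθ) + i sin(nθ))
= 1^6(cos(6*240°) + i sin(6*240°))
= 1(cos 0° + i sin 0°)
= 1


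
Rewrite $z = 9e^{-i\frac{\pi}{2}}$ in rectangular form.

a = r cos θ = 9 * 0 = 0
b = r sin θ = 9 * -1 = -9
z = -9i


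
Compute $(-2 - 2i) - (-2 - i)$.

(-2 - (-2)) + (-2 - (-1))i = -i


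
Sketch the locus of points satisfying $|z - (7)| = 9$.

|z - z0| = r describes a circle centered at z0 with radius r
Here z0 = 7 and r = 9
Locus: Circle centered at (7, 0) with radius 9


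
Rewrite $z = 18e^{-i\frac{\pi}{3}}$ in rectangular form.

a = r cos θ = 18 * 1/2 = 9
b = r sin θ = 18 * -sqrt(3)/2 = -9*sqrt(3)
z = 9 - 9*sqrt(3)i


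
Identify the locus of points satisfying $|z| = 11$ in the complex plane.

|z| = 11 means sqrt(x^2 + y^2) = 11
This is a circle of radius 11 centered at the origin


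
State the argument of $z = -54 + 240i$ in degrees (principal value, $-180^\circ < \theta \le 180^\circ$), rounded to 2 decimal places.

θ = arctan(b/a) = arctan(240/-54) (quadrant-adjusted) = 102.68°


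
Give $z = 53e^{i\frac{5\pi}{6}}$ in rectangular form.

a = r cos θ = 53 * -sqrt(3)/2 = -53*sqrt(3)/2
b = r sin θ = 53 * 1/2 = 53/2
z = -53*sqrt(3)/2 + (53/2)i


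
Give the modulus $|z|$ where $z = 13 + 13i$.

|z| = sqrt(a^2 + b^2) = sqrt(13^2 + 13^2) = sqrt(338) = sqrt(338)


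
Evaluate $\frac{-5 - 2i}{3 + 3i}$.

Multiply numerator and denominator by conjugate (3 - 3i):
= (-5 - 2i)(3 - 3i) / (3^2 + 3^2)
= (-21 + 9i) / 18
Divide through by 3: (-7 + 3i) / 6
= -7/6 + (1/2)i


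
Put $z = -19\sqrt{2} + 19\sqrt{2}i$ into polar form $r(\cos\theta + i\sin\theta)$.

r = |z| = sqrt(a^2 + b^2) = sqrt((-19*sqrt(2))^2 + (19*sqrt(2))^2) = sqrt(722 + 722) = sqrt(1444) = 38
θ = arctan(b/a) = arctan(26.8701/-26.8701) (quadrant-adjusted) = 135°
z = 38(cos 135° + i sin 135°)


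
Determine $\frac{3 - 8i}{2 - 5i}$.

Multiply numerator and denominator by conjugate (2 + 5i):
= (3 - 8i)(2 + 5i) / (2^2 + (-5)^2)
= (46 - i) / 29
= 46/29 - (1/29)i


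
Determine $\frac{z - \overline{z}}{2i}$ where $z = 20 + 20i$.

z - conjugate(z) = 2bi
(z - conjugate(z))/(2i) = 2bi/(2i) = b = 20


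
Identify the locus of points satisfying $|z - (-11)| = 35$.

|z - z0| = r describes a circle centered at z0 with radius r
Here z0 = -11 and r = 35
Locus: Circle centered at (-11, 0) with radius 35


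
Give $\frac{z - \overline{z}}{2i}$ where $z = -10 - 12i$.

z - conjugate(z) = 2bi
(z - conjugate(z))/(2i) = 2bi/(2i) = b = -12


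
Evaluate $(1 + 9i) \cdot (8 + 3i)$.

(a1*a2 - b1*b2) + (a1*b2 + b1*a2)i
= (8 - 27) + (3 + 72)i
= -19 + 75i


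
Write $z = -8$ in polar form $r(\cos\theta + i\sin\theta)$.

r = |z| = sqrt(a^2 + b^2) = sqrt((-8)^2 + (0)^2) = sqrt(64 + 0) = sqrt(64) = 8
b = 0 and a < 0, so z lies on the negative real axis: θ = 180°
z = 8(cos 180° + i sin 180°)


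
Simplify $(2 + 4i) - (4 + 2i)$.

(2 - 4) + (4 - 2)i = -2 + 2i


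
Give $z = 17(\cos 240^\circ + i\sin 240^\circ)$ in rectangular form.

a = r cos θ = 17 * -1/2 = -17/2
b = r sin θ = 17 * -sqrt(3)/2 = -17*sqrt(3)/2
z = -17/2 - (17*sqrt(3)/2)i


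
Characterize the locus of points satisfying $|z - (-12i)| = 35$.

|z - z0| = r describes a circle centered at z0 with radius r
Here z0 = -12i and r = 35
Locus: Circle centered at (0, -12) with radius 35


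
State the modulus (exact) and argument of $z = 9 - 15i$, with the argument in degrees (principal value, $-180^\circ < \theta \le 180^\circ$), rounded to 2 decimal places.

|z| = sqrt(9^2 + (-15)^2) = sqrt(306)
arg(z) = arctan(b/a) = arctan(-15/9) (quadrant-adjusted) = -59.04°


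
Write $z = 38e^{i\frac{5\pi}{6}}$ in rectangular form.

a = r cos θ = 38 * -sqrt(3)/2 = -19*sqrt(3)
b = r sin θ = 38 * 1/2 = 19
z = -19*sqrt(3) + 19i


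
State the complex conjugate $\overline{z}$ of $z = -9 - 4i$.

If z = a + bi, then conjugate(z) = a - bi
conjugate(-9 - 4i) = -9 + 4i


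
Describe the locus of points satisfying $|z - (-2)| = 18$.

|z - z0| = r describes a circle centered at z0 with radius r
Here z0 = -2 and r = 18
Locus: Circle centered at (-2, 0) with radius 18


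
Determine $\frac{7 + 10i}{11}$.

Divisor is real, so divide each part by 11:
= 7/11 + (10/11)i


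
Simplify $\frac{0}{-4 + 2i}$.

Multiply numerator and denominator by conjugate (-4 - 2i):
= (0)(-4 - 2i) / ((-4)^2 + 2^2)
= (0) / 20
= 0


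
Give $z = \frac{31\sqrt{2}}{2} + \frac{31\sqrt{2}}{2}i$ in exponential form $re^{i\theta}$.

r = |z| = sqrt((31*sqrt(2)/2)^2 + (31*sqrt(2)/2)^2) = sqrt(961/2 + 961/2) = sqrt(961) = 31
θ = arctan(b/a) = arctan(21.9203/21.9203) (quadrant-adjusted) = 45° = π/4
z = 31e^(i*π/4)


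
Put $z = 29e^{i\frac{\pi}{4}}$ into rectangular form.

a = r cos θ = 29 * sqrt(2)/2 = 29*sqrt(2)/2
b = r sin θ = 29 * sqrt(2)/2 = 29*sqrt(2)/2
z = 29*sqrt(2)/2 + (29*sqrt(2)/2)i


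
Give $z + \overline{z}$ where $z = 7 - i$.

z + conjugate(z) = (a + bi) + (a - bi) = 2a
= 2 * 7 = 14


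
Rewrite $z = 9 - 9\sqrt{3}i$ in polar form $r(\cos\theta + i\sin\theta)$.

r = |z| = sqrt(a^2 + b^2) = sqrt((9)^2 + (-9*sqrt(3))^2) = sqrt(81 + 243) = sqrt(324) = 18
θ = arctan(b/a) = arctan(-15.5885/9) (quadrant-adjusted) = 300°
z = 18(cos 300° + i sin 300°)


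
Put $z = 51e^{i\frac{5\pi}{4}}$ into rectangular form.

a = r cos θ = 51 * -sqrt(2)/2 = -51*sqrt(2)/2
b = r sin θ = 51 * -sqrt(2)/2 = -51*sqrt(2)/2
z = -51*sqrt(2)/2 - (51*sqrt(2)/2)i


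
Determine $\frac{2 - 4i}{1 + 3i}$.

Multiply numerator and denominator by conjugate (1 - 3i):
= (2 - 4i)(1 - 3i) / (1^2 + 3^2)
= (-10 - 10i) / 10
= -1 - i


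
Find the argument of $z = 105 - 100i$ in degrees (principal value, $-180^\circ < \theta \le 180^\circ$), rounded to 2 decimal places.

θ = arctan(b/a) = arctan(-100/105) (quadrant-adjusted) = -43.60°


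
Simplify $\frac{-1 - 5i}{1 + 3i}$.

Multiply numerator and denominator by conjugate (1 - 3i):
= (-1 - 5i)(1 - 3i) / (1^2 + 3^2)
= (-16 - 2i) / 10
Divide through by 2: (-8 - i) / 5
= -8/5 - (1/5)i


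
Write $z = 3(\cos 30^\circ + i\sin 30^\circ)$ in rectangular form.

a = r cos θ = 3 * sqrt(3)/2 = 3*sqrt(3)/2
b = r sin θ = 3 * 1/2 = 3/2
z = 3*sqrt(3)/2 + (3/2)i


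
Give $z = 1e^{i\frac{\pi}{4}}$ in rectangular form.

a = r cos θ = 1 * sqrt(2)/2 = sqrt(2)/2
b = r sin θ = 1 * sqrt(2)/2 = sqrt(2)/2
z = sqrt(2)/2 + (sqrt(2)/2)i


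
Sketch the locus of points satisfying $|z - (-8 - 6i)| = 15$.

|z - z0| = r describes a circle centered at z0 with radius r
Here z0 = -8 - 6i and r = 15
Locus: Circle centered at (-8, -6) with radius 15


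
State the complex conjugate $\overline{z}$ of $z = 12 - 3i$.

If z = a + bi, then conjugate(z) = a - bi
conjugate(12 - 3i) = 12 + 3i


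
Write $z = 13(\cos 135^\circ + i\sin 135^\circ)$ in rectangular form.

a = r cos θ = 13 * -sqrt(2)/2 = -13*sqrt(2)/2
b = r sin θ = 13 * sqrt(2)/2 = 13*sqrt(2)/2
z = -13*sqrt(2)/2 + (13*sqrt(2)/2)i


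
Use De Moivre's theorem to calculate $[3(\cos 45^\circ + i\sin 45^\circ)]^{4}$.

By De Moivre: z^n = r^n(cos(nθ) + i sin(nθ))
= 3^4(cos(4*45°) + i sin(4*45°))
= 81(cos 180° + i sin 180°)
= -81


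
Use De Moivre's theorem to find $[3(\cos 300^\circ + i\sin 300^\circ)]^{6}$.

By De Moivre: z^n = r^n(cos(nθ) + i sin(nθ))
= 3^6(cos(6*300°) + i sin(6*300°))
= 729(cos 0° + i sin 0°)
= 729


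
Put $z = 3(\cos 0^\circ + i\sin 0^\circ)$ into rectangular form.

a = r cos θ = 3 * 1 = 3
b = r sin θ = 3 * 0 = 0
z = 3


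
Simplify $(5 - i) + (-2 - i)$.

(5 + (-2)) + (-1 + (-1))i = 3 - 2i


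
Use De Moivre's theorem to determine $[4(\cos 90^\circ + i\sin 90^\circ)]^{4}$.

By De Moivre: z^n = r^n(cos(nθ) + i sin(nθ))
= 4^4(cos(4*90°) + i sin(4*90°))
= 256(cos 0° + i sin 0°)
= 256


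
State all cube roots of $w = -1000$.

|w| = 1000, arg(w) = 180°
Root modulus = 1000^(1/3) = 10
Root arguments: θ_k = (180° + 360°k)/3 for k = 0, 1, ..., 2
Roots: 5 + 5*sqrt(3)i, -10, 5 - 5*sqrt(3)i


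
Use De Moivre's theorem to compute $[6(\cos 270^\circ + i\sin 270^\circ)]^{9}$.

By De Moivre: z^n = r^n(cos(nθ) + i sin(nθ))
= 6^9(cos(9*270°) + i sin(9*270°))
= 10077696(cos 270° + i sin 270°)
= -10077696i


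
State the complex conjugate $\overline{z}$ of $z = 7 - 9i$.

If z = a + bi, then conjugate(z) = a - bi
conjugate(7 - 9i) = 7 + 9i


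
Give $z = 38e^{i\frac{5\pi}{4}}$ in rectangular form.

a = r cos θ = 38 * -sqrt(2)/2 = -19*sqrt(2)
b = r sin θ = 38 * -sqrt(2)/2 = -19*sqrt(2)
z = -19*sqrt(2) - 19*sqrt(2)i


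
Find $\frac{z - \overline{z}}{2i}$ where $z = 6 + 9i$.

z - conjugate(z) = 2bi
(z - conjugate(z))/(2i) = 2bi/(2i) = b = 9


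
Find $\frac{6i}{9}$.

Divisor is real, so divide each part by 9:
= 0 + (2/3)i


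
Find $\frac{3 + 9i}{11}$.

Divisor is real, so divide each part by 11:
= 3/11 + (9/11)i


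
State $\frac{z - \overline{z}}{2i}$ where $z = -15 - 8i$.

z - conjugate(z) = 2bi
(z - conjugate(z))/(2i) = 2bi/(2i) = b = -8


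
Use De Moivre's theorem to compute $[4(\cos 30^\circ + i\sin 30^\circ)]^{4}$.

By De Moivre: z^n = r^n(cos(nθ) + i sin(nθ))
= 4^4(cos(4*30°) + i sin(4*30°))
= 256(cos 120° + i sin 120°)
= -128 + 128*sqrt(3)i


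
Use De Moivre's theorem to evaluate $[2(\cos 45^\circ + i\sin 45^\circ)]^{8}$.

By De Moivre: z^n = r^n(cos(nθ) + i sin(nθ))
= 2^8(cos(8*45°) + i sin(8*45°))
= 256(cos 0° + i sin 0°)
= 256


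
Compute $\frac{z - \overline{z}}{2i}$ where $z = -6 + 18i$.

z - conjugate(z) = 2bi
(z - conjugate(z))/(2i) = 2bi/(2i) = b = 18


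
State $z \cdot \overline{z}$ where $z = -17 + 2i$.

z * conjugate(z) = |z|^2 = a^2 + b^2
= (-17)^2 + 2^2 = 293


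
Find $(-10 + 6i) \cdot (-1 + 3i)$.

(a1*a2 - b1*b2) + (a1*b2 + b1*a2)i
= (10 - 18) + (-30 + (-6))i
= -8 - 36i


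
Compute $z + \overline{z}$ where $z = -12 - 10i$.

z + conjugate(z) = (a + bi) + (a - bi) = 2a
= 2 * (-12) = -24


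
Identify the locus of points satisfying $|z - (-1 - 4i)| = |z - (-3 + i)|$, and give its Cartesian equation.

|z - z1| = |z - z2| means z is equidistant from z1 and z2,
i.e. the perpendicular bisector of the segment from (-1, -4) to (-3, 1) (midpoint (-2, -3/2)).
With z = x + yi, square both sides:
(x - (-1))^2 + (y - (-4))^2 = (x - (-3))^2 + (y - 1)^2
The x^2 and y^2 terms cancel: -4x + 10y = 10 - 17 = -7
Simplify: 4x - 10y = 7
Locus: Perpendicular bisector of the segment from (-1, -4) to (-3, 1): the line 4x - 10y = 7


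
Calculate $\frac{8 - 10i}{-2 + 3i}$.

Multiply numerator and denominator by conjugate (-2 - 3i):
= (8 - 10i)(-2 - 3i) / ((-2)^2 + 3^2)
= (-46 - 4i) / 13
= -46/13 - (4/13)i


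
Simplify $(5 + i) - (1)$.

(5 - 1) + (1 - 0)i = 4 + i


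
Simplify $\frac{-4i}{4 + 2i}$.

Multiply numerator and denominator by conjugate (4 - 2i):
= (-4i)(4 - 2i) / (4^2 + 2^2)
= (-8 - 16i) / 20
Divide through by 4: (-2 - 4i) / 5
= -2/5 - (4/5)i


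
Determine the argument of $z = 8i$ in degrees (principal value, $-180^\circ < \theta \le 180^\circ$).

a = 0 and b > 0, so z lies on the positive imaginary axis: θ = 90°


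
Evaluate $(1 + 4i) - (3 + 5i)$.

(1 - 3) + (4 - 5)i = -2 - i


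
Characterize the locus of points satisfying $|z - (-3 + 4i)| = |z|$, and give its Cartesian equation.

|z - z1| = |z - z2| means z is equidistant from z1 and z2,
i.e. the perpendicular bisector of the segment from (-3, 4) to (0, 0) (midpoint (-3/2, 2)).
With z = x + yi, square both sides:
(x - (-3))^2 + (y - 4)^2 = (x - 0)^2 + (y - 0)^2
The x^2 and y^2 terms cancel: 6x + (-8)y = 0 - 25 = -25
Simplify: 6x - 8y = -25
Locus: Perpendicular bisector of the segment from (-3, 4) to (0, 0): the line 6x - 8y = -25


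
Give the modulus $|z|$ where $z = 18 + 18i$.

|z| = sqrt(a^2 + b^2) = sqrt(18^2 + 18^2) = sqrt(648) = sqrt(648)


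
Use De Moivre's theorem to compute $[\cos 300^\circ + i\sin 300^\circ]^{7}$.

By De Moivre: z^n = r^n(cos(nθ) + i sin(nθ))
= 1^7(cos(7*300°) + i sin(7*300°))
= 1(cos 300° + i sin 300°)
= 1/2 - (sqrt(3)/2)i


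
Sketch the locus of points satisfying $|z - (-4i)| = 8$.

|z - z0| = r describes a circle centered at z0 with radius r
Here z0 = -4i and r = 8
Locus: Circle centered at (0, -4) with radius 8


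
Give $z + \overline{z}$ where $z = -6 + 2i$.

z + conjugate(z) = (a + bi) + (a - bi) = 2a
= 2 * (-6) = -12


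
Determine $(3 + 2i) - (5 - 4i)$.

(3 - 5) + (2 - (-4))i = -2 + 6i


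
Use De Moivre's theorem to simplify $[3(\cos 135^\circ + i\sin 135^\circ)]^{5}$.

By De Moivre: z^n = r^n(cos(nθ) + i sin(nθ))
= 3^5(cos(5*135°) + i sin(5*135°))
= 243(cos 315° + i sin 315°)
= 243*sqrt(2)/2 - (243*sqrt(2)/2)i


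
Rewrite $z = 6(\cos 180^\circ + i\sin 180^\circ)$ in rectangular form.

a = r cos θ = 6 * -1 = -6
b = r sin θ = 6 * 0 = 0
z = -6


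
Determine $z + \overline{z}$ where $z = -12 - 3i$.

z + conjugate(z) = (a + bi) + (a - bi) = 2a
= 2 * (-12) = -24


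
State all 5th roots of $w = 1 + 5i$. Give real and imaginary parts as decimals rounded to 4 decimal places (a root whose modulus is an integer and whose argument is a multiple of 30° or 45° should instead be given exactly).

|w| = sqrt(26) ≈ 5.099020, arg(w) ≈ 78.690068°
Root modulus = sqrt(26)^(1/5) ≈ 1.385152
Root arguments: θ_k = (arg(w) + 360°k)/5 for k = 0, 1, ..., 4
Compute each root as (root modulus)(cos θ_k + i sin θ_k) using full-precision intermediates, then round to 4 decimal places.
Roots: 1.3332 + 0.3757i, 0.0547 + 1.3841i, -1.2994 + 0.4797i, -0.8578 - 1.0876i, 0.7693 - 1.1519i


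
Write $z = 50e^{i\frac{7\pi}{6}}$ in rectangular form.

a = r cos θ = 50 * -sqrt(3)/2 = -25*sqrt(3)
b = r sin θ = 50 * -1/2 = -25
z = -25*sqrt(3) - 25i


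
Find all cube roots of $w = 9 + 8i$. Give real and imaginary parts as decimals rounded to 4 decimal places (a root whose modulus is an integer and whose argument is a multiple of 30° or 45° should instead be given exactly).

|w| = sqrt(145) ≈ 12.041595, arg(w) ≈ 41.633539°
Root modulus = sqrt(145)^(1/3) ≈ 2.292071
Root arguments: θ_k = (arg(w) + 360°k)/3 for k = 0, 1, ..., 2
Compute each root as (root modulus)(cos θ_k + i sin θ_k) using full-precision intermediates, then round to 4 decimal places.
Roots: 2.2252 + 0.5498i, -1.5887 + 1.6522i, -0.6365 - 2.2019i


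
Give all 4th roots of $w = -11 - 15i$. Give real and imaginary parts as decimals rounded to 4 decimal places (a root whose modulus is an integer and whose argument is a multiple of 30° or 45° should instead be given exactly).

|w| = sqrt(346) ≈ 18.601075, arg(w) ≈ 233.746162°
Root modulus = sqrt(346)^(1/4) ≈ 2.076751
Root arguments: θ_k = (arg(w) + 360°k)/4 for k = 0, 1, ..., 3
Compute each root as (root modulus)(cos θ_k + i sin θ_k) using full-precision intermediates, then round to 4 decimal places.
Roots: 1.0871 + 1.7695i, -1.7695 + 1.0871i, -1.0871 - 1.7695i, 1.7695 - 1.0871i


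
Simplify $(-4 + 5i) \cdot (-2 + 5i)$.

(a1*a2 - b1*b2) + (a1*b2 + b1*a2)i
= (8 - 25) + (-20 + (-10))i
= -17 - 30i


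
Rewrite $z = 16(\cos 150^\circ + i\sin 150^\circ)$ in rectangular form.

a = r cos θ = 16 * -sqrt(3)/2 = -8*sqrt(3)
b = r sin θ = 16 * 1/2 = 8
z = -8*sqrt(3) + 8i


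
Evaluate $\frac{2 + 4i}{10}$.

Divisor is real, so divide each part by 10:
= 1/5 + (2/5)i


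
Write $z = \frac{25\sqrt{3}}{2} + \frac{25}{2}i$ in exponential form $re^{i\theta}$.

r = |z| = sqrt((25*sqrt(3)/2)^2 + (25/2)^2) = sqrt(1875/4 + 625/4) = sqrt(625) = 25
θ = arctan(b/a) = arctan(12.5/21.6506) (quadrant-adjusted) = 30° = π/6
z = 25e^(i*π/6)


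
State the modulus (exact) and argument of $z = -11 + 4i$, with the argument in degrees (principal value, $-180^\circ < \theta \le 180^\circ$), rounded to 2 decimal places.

|z| = sqrt((-11)^2 + 4^2) = sqrt(137)
arg(z) = arctan(b/a) = arctan(4/-11) (quadrant-adjusted) = 160.02°


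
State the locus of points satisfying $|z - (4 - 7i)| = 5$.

|z - z0| = r describes a circle centered at z0 with radius r
Here z0 = 4 - 7i and r = 5
Locus: Circle centered at (4, -7) with radius 5


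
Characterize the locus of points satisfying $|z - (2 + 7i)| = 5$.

|z - z0| = r describes a circle centered at z0 with radius r
Here z0 = 2 + 7i and r = 5
Locus: Circle centered at (2, 7) with radius 5


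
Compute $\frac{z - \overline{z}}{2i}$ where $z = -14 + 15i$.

z - conjugate(z) = 2bi
(z - conjugate(z))/(2i) = 2bi/(2i) = b = 15


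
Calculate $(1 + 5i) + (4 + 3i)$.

(1 + 4) + (5 + 3)i = 5 + 8i


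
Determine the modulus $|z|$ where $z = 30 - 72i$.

|z| = sqrt(a^2 + b^2) = sqrt(30^2 + (-72)^2) = sqrt(6084) = 78


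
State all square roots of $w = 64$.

|w| = 64, arg(w) = 0°
Root modulus = 64^(1/2) = 8
Root arguments: θ_k = (0° + 360°k)/2 for k = 0, 1, ..., 1
Roots: 8, -8


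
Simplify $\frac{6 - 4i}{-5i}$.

Multiply numerator and denominator by conjugate (5i):
= (6 - 4i)(5i) / (0^2 + (-5)^2)
= (20 + 30i) / 25
Divide through by 5: (4 + 6i) / 5
= 4/5 + (6/5)i


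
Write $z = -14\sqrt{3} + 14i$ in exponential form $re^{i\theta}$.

r = |z| = sqrt((-14*sqrt(3))^2 + (14)^2) = sqrt(588 + 196) = sqrt(784) = 28
θ = arctan(b/a) = arctan(14/-24.2487) (quadrant-adjusted) = 150° = 5π/6
z = 28e^(i*5π/6)


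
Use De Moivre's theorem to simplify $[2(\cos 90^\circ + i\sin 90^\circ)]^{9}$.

By De Moivre: z^n = r^n(cos(nθ) + i sin(nθ))
= 2^9(cos(9*90°) + i sin(9*90°))
= 512(cos 90° + i sin 90°)
= 512i


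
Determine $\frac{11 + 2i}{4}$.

Divisor is real, so divide each part by 4:
= 11/4 + (1/2)i


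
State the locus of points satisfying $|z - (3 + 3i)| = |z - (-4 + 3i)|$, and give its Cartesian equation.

|z - z1| = |z - z2| means z is equidistant from z1 and z2,
i.e. the perpendicular bisector of the segment from (3, 3) to (-4, 3) (midpoint (-1/2, 3)).
With z = x + yi, square both sides:
(x - 3)^2 + (y - 3)^2 = (x - (-4))^2 + (y - 3)^2
The x^2 and y^2 terms cancel: -14x + 0y = 25 - 18 = 7
Simplify: x = -1/2
Locus: Perpendicular bisector of the segment from (3, 3) to (-4, 3): the line x = -1/2


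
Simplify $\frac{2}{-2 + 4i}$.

Multiply numerator and denominator by conjugate (-2 - 4i):
= (2)(-2 - 4i) / ((-2)^2 + 4^2)
= (-4 - 8i) / 20
Divide through by 4: (-1 - 2i) / 5
= -1/5 - (2/5)i


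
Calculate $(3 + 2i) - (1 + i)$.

(3 - 1) + (2 - 1)i = 2 + i


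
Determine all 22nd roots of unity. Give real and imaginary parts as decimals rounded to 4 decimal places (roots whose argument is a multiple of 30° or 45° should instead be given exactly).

ω_k = e^(2πik/22) = cos(2πk/22) + i sin(2πk/22) for k = 0, 1, ..., 21
Roots: 1, 0.9595 + 0.2817i, 0.8413 + 0.5406i, 0.6549 + 0.7557i, 0.4154 + 0.9096i, 0.1423 + 0.9898i, -0.1423 + 0.9898i, -0.4154 + 0.9096i, -0.6549 + 0.7557i, -0.8413 + 0.5406i, -0.9595 + 0.2817i, -1, -0.9595 - 0.2817i, -0.8413 - 0.5406i, -0.6549 - 0.7557i, -0.4154 - 0.9096i, -0.1423 - 0.9898i, 0.1423 - 0.9898i, 0.4154 - 0.9096i, 0.6549 - 0.7557i, 0.8413 - 0.5406i, 0.9595 - 0.2817i


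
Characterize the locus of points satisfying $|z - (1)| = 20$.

|z - z0| = r describes a circle centered at z0 with radius r
Here z0 = 1 and r = 20
Locus: Circle centered at (1, 0) with radius 20


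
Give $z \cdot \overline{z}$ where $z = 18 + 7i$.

z * conjugate(z) = |z|^2 = a^2 + b^2
= 18^2 + 7^2 = 373


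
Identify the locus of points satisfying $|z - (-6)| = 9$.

|z - z0| = r describes a circle centered at z0 with radius r
Here z0 = -6 and r = 9
Locus: Circle centered at (-6, 0) with radius 9


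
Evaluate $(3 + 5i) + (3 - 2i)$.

(3 + 3) + (5 + (-2))i = 6 + 3i


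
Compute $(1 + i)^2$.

(a + bi)^2 = a^2 - b^2 + 2abi
= 1^2 - 1^2 + 2*1*1i
= 2i


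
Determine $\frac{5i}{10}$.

Divisor is real, so divide each part by 10:
= 0 + (1/2)i


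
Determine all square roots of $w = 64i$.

|w| = 64, arg(w) = 90°
Root modulus = 64^(1/2) = 8
Root arguments: θ_k = (90° + 360°k)/2 for k = 0, 1, ..., 1
Roots: 4*sqrt(2) + 4*sqrt(2)i, -4*sqrt(2) - 4*sqrt(2)i


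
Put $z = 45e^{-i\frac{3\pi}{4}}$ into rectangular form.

a = r cos θ = 45 * -sqrt(2)/2 = -45*sqrt(2)/2
b = r sin θ = 45 * -sqrt(2)/2 = -45*sqrt(2)/2
z = -45*sqrt(2)/2 - (45*sqrt(2)/2)i


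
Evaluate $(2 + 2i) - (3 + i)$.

(2 - 3) + (2 - 1)i = -1 + i


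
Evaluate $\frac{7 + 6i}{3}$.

Divisor is real, so divide each part by 3:
= 7/3 + 2i


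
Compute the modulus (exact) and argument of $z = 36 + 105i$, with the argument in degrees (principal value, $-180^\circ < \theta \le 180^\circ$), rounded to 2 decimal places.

|z| = sqrt(36^2 + 105^2) = 111
arg(z) = arctan(b/a) = arctan(105/36) (quadrant-adjusted) = 71.08°


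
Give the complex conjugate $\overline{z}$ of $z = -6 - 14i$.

If z = a + bi, then conjugate(z) = a - bi
conjugate(-6 - 14i) = -6 + 14i


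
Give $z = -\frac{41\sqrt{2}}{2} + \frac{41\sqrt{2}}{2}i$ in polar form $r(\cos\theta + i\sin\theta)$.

r = |z| = sqrt(a^2 + b^2) = sqrt((-41*sqrt(2)/2)^2 + (41*sqrt(2)/2)^2) = sqrt(1681/2 + 1681/2) = sqrt(1681) = 41
θ = arctan(b/a) = arctan(28.9914/-28.9914) (quadrant-adjusted) = 135°
z = 41(cos 135° + i sin 135°)
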